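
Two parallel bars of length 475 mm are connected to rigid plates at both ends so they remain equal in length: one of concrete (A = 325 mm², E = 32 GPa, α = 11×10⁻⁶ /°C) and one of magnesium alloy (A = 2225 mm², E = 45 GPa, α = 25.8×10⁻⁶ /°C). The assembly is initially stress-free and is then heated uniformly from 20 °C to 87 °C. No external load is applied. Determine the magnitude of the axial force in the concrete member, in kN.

The magnesium alloy has the larger α, so on heating it would change length more than the concrete if both were free. The rigid plates force a common final length, so the magnesium alloy is put into compression and the concrete into tension, with equal and opposite forces P (no external load).
Compatibility of the two members (thermal + elastic change equal): (α₁ − α₂)ΔT = P·[1/(A₁E₁) + 1/(A₂E₂)].
|α₁ − α₂|·ΔT = 14.8×10⁻⁶ × 67 = 0.0009916.
1/(A₁E₁) + 1/(A₂E₂) = 1/(325×32×10³) + 1/(2225×45×10³) = 1.061×10⁻⁷ N⁻¹.
P = 0.0009916 / 1.061×10⁻⁷ = 9342 N = 9.342 kN.

P ≈ 9.34 kN (tensile in the concrete)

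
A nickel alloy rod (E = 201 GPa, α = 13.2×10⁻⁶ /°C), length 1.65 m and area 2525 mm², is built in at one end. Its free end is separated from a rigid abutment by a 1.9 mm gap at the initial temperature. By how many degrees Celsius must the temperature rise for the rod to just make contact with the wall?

ΔT ≈ 87.2 °C

Contact occurs when the free expansion equals the gap: αΔT L = 1.9 mm.
So ΔT = g/(αL) = 1.9/(13.2×10⁻⁶ × 1650) = 87.24 °C.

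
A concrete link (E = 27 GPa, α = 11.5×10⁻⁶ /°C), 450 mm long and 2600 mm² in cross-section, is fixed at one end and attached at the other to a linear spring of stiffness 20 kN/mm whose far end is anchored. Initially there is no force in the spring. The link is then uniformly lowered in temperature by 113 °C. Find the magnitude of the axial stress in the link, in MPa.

Free thermal contraction: δ_free = αΔT L = 11.5×10⁻⁶ × 113 × 450 = 0.5848 mm.
With a force P in the spring, the elastic change of the link is PL/(AE) and that of the spring is P/k; compatibility requires their sum to equal δ_free.
P [ L/(AE) + 1/k ] = δ_free → P [ 450/(2600×27×10³) + 1/(20×10³) ] = 0.5848.
P = 0.5848 / 5.641×10⁻⁵ = 10370 N.
σ = P/A = 10370/2600 = 3.987 MPa.

σ ≈ 3.99 MPa (tensile)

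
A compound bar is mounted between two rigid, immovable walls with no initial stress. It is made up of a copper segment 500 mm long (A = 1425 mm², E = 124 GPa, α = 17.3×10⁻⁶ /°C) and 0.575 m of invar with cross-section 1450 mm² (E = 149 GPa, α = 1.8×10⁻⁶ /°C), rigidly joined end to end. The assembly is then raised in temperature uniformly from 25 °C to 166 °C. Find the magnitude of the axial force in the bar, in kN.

P ≈ 249 kN (compressive)

If the supports were absent, the total length change would be Σ αᵢΔT Lᵢ = 17.3×10⁻⁶×141×500 + 1.8×10⁻⁶×141×575 = 1.366 mm.
Since the ends are fixed, an axial force P builds up, equal in every segment, with P · Σ Lᵢ/(AᵢEᵢ) = δ_free.
The series flexibility is Σ Lᵢ/(AᵢEᵢ) = 500/(1425×124×10³) + 575/(1450×149×10³) = 5.491×10⁻⁶ mm/N.
Hence P = δ_free / Σ(L/AE) = 1.366/5.491×10⁻⁶ = 248.7 kN (compressive).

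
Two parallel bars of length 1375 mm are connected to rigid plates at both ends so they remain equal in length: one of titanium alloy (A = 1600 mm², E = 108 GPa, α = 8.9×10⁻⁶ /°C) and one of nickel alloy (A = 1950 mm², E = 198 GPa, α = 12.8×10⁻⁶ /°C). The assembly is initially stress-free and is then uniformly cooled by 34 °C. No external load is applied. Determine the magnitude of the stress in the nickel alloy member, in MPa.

σ ≈ 8.12 MPa (tensile)

Both members must finish at the same length. With the larger α, the nickel alloy tends to over-contract; the plates restrain it, putting the nickel alloy in tension and the titanium alloy in compression. With no external load the two internal forces are equal and opposite, magnitude P.
Setting the final lengths equal and cancelling L: (α₁ − α₂)ΔT = P/(A₁E₁) + P/(A₂E₂).
|α₁ − α₂|·ΔT = 3.9×10⁻⁶ × 34 = 0.0001326.
1/(A₁E₁) + 1/(A₂E₂) = 1/(1600×108×10³) + 1/(1950×198×10³) = 8.377×10⁻⁹ N⁻¹.
So P = 0.0001326 / 8.377×10⁻⁹ = 15.83 kN.
σ_{nickel alloy} = P/A₂ = 15830/1950 = 8.117 MPa, tensile.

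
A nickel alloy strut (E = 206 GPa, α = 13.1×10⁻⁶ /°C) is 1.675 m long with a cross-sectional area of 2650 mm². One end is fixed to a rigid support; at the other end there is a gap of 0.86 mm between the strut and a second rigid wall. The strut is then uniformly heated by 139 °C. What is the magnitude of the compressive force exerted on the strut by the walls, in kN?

If the wall were absent the strut would grow by αΔT L = 13.1×10⁻⁶ × 139 × 1675 = 3.05 mm.
After closing the 0.86 mm clearance, 3.05 − 0.86 = 2.19 mm of expansion remains to be suppressed by the wall.
Compatibility: PL/(AE) = 2.19 mm, so σ = P/A = E × (2.19/1675) = 269.3 MPa.
P = σA = 269.3 × 2650 = 713.7 kN.

P ≈ 714 kN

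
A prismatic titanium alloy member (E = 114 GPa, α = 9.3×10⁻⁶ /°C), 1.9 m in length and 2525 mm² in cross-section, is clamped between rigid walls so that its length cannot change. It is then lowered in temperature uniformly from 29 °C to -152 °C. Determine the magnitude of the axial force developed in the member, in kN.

The ends cannot move, so σ = EαΔT = 114×10³ × 9.3×10⁻⁶ × 181 = 191.9 MPa.
Then P = σA = 191.9 × 2525 mm² = 484.5 kN, tensile.

P ≈ 485 kN (tensile)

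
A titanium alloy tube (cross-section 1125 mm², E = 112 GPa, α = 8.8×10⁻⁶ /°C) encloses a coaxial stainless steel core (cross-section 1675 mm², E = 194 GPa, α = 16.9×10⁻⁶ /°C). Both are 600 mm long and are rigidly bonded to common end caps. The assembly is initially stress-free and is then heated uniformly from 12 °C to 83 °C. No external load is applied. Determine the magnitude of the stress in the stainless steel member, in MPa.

σ ≈ 31.2 MPa (compressive)

Both members must finish at the same length. With the larger α, the stainless steel tends to over-expand; the plates restrain it, putting the stainless steel in compression and the titanium alloy in tension. With no external load the two internal forces are equal and opposite, magnitude P.
Equating the net (thermal + elastic) strains gives |α₁ − α₂|·ΔT = P·[1/(A₁E₁) + 1/(A₂E₂)].
|α₁ − α₂|·ΔT = 8.1×10⁻⁶ × 71 = 0.0005751.
1/(A₁E₁) + 1/(A₂E₂) = 1/(1125×112×10³) + 1/(1675×194×10³) = 1.101×10⁻⁸ N⁻¹.
P = 0.0005751 / 1.101×10⁻⁸ = 52220 N = 52.22 kN.
σ_{stainless steel} = P/A₂ = 52220/1675 = 31.17 MPa, compressive.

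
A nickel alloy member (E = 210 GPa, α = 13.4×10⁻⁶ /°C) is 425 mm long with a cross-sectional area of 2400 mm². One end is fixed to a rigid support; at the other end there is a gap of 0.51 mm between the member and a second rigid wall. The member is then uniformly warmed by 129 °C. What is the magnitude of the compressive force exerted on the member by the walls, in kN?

P ≈ 266 kN

Free thermal elongation = αΔT L = 13.4×10⁻⁶ × 129 × 425 = 0.7347 mm.
After closing the 0.51 mm clearance, 0.7347 − 0.51 = 0.2247 mm of expansion remains to be suppressed by the wall.
Compatibility: PL/(AE) = 0.2247 mm, so σ = P/A = E × (0.2247/425) = 111 MPa.
P = σA = 111 × 2400 = 266.4 kN.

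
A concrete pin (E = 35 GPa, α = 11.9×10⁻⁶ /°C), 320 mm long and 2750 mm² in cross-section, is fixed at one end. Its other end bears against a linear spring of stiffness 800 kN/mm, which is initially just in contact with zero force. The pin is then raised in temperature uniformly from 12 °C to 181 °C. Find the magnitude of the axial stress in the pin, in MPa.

If the spring were absent the pin would lengthen by αΔT L = 11.9×10⁻⁶ × 169 × 320 = 0.6436 mm.
With a force P in the spring, the elastic change of the pin is PL/(AE) and that of the spring is P/k; compatibility requires their sum to equal δ_free.
So P = δ_free / [L/(AE) + 1/k] = 0.6436 / [ 320/(2750×35×10³) + 1/(800×10³) ].
P = 0.6436 / 4.575×10⁻⁶ = 140700 N.
σ = P/A = 140700/2750 = 51.16 MPa.

σ ≈ 51.2 MPa (compressive)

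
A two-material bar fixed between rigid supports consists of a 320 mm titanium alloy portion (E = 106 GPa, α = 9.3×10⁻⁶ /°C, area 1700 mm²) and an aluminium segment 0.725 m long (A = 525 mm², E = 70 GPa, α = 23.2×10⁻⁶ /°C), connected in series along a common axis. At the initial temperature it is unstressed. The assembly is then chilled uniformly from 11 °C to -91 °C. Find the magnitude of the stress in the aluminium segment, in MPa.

With the walls removed the bar would change length by δ_free = Σ αᵢΔT Lᵢ = 9.3×10⁻⁶×102×320 + 23.2×10⁻⁶×102×725 = 2.019 mm.
The walls prevent any net length change, so an axial force P (same in every segment) develops. Compatibility: P · Σ Lᵢ/(AᵢEᵢ) = δ_free.
The series flexibility is Σ Lᵢ/(AᵢEᵢ) = 320/(1700×106×10³) + 725/(525×70×10³) = 2.15×10⁻⁵ mm/N.
Hence P = δ_free / Σ(L/AE) = 2.019/2.15×10⁻⁵ = 93.9 kN (tensile).
σ_{aluminium} = P / A = 93900 / 525 = 178.9 MPa.

σ ≈ 179 MPa (tensile)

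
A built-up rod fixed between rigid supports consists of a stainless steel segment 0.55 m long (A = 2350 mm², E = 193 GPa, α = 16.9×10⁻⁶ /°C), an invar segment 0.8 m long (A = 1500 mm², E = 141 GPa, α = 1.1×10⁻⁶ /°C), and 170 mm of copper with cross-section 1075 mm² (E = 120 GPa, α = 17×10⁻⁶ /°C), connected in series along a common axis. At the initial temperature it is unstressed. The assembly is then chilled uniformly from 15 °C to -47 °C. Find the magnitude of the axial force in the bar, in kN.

Free thermal contraction of the whole bar: Σ αᵢΔT Lᵢ = 16.9×10⁻⁶×62×550 + 1.1×10⁻⁶×62×800 + 17×10⁻⁶×62×170 = 0.81 mm.
The walls prevent any net length change, so an axial force P (same in every segment) develops. Compatibility: P · Σ Lᵢ/(AᵢEᵢ) = δ_free.
The series flexibility is Σ Lᵢ/(AᵢEᵢ) = 550/(2350×193×10³) + 800/(1500×141×10³) + 170/(1075×120×10³) = 6.313×10⁻⁶ mm/N.
So P = 0.81 / 6.313×10⁻⁶ = 128.3 kN, tensile.

P ≈ 128 kN (tensile)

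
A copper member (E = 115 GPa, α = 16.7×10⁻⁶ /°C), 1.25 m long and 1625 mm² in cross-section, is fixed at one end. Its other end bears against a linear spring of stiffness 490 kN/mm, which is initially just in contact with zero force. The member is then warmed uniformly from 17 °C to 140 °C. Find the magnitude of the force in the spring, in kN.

P ≈ 294 kN

Free thermal expansion: δ_free = αΔT L = 16.7×10⁻⁶ × 123 × 1250 = 2.568 mm.
Let P be the compressive force at the spring. The member shortens elastically by PL/(AE) and the spring compresses by P/k; together these equal δ_free.
P [ L/(AE) + 1/k ] = δ_free → P [ 1250/(1625×115×10³) + 1/(490×10³) ] = 2.568.
P = 2.568 / 8.73×10⁻⁶ = 294100 N.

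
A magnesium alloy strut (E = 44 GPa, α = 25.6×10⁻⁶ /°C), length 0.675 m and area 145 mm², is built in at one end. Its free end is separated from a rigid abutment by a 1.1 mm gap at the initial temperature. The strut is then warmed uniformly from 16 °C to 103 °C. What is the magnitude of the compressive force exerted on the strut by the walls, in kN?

Unrestrained expansion: δ_free = αΔT L = 25.6×10⁻⁶ × 87 × 675 = 1.503 mm.
After closing the 1.1 mm clearance, 1.503 − 1.1 = 0.4034 mm of expansion remains to be suppressed by the wall.
Compatibility: PL/(AE) = 0.4034 mm, so σ = P/A = E × (0.4034/675) = 26.29 MPa.
Force on the wall = σA = 26.29 × 145 mm² = 3.812 kN.

P ≈ 3.81 kN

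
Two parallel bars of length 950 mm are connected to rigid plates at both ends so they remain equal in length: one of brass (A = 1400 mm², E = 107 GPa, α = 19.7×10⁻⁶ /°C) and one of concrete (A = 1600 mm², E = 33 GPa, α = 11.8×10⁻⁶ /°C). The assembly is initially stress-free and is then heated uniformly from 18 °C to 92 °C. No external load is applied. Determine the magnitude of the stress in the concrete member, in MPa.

Equilibrium of a rigid end plate with no external load gives equal and opposite internal forces ±P in the two members. Since α_{brass} > α_{concrete}, heating drives the brass into compression and the concrete into tension.
Compatibility of the two members (thermal + elastic change equal): (α₁ − α₂)ΔT = P·[1/(A₁E₁) + 1/(A₂E₂)].
|α₁ − α₂|·ΔT = 7.9×10⁻⁶ × 74 = 0.0005846.
1/(A₁E₁) + 1/(A₂E₂) = 1/(1400×107×10³) + 1/(1600×33×10³) = 2.561×10⁻⁸ N⁻¹.
P = 0.0005846 / 2.561×10⁻⁸ = 22820 N = 22.82 kN.
σ_{concrete} = P/A₂ = 22820/1600 = 14.26 MPa, tensile.

σ ≈ 14.3 MPa (tensile)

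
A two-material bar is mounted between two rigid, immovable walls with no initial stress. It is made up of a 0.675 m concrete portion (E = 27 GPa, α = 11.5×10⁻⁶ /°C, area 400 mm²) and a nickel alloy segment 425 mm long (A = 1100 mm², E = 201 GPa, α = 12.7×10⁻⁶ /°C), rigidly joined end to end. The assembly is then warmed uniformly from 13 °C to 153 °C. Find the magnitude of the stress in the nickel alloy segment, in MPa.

σ ≈ 26 MPa (compressive)

If the supports were absent, the total length change would be Σ αᵢΔT Lᵢ = 11.5×10⁻⁶×140×675 + 12.7×10⁻⁶×140×425 = 1.842 mm.
The rigid supports impose zero overall length change; the single axial force P common to all segments must satisfy P Σ Lᵢ/(AᵢEᵢ) = δ_free.
The series flexibility is Σ Lᵢ/(AᵢEᵢ) = 675/(400×27×10³) + 425/(1100×201×10³) = 6.442×10⁻⁵ mm/N.
Hence P = δ_free / Σ(L/AE) = 1.842/6.442×10⁻⁵ = 28.6 kN (compressive).
σ_{nickel alloy} = P / A = 28600 / 1100 = 26 MPa.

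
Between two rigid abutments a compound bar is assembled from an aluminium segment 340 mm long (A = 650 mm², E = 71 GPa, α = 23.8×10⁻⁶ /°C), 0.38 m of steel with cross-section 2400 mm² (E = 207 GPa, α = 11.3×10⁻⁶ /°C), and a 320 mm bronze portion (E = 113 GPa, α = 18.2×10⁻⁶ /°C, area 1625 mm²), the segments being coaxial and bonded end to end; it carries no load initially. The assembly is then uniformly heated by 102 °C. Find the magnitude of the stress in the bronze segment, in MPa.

With the walls removed the bar would change length by δ_free = Σ αᵢΔT Lᵢ = 23.8×10⁻⁶×102×340 + 11.3×10⁻⁶×102×380 + 18.2×10⁻⁶×102×320 = 1.857 mm.
The rigid supports impose zero overall length change; the single axial force P common to all segments must satisfy P Σ Lᵢ/(AᵢEᵢ) = δ_free.
Σ Lᵢ/(AᵢEᵢ) = 340/(650×71×10³) + 380/(2400×207×10³) + 320/(1625×113×10³) = 9.875×10⁻⁶ mm/N.
So P = 1.857 / 9.875×10⁻⁶ = 188.1 kN, compressive.
σ_{bronze} = P / A = 188100 / 1625 = 115.8 MPa.

σ ≈ 116 MPa (compressive)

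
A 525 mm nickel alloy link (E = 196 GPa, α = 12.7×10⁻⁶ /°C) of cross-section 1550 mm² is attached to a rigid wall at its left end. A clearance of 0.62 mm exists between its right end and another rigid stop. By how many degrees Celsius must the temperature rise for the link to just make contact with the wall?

ΔT ≈ 93 °C

The gap closes when αΔT L = 0.62 mm, since the link is still unstressed at that instant.
So ΔT = g/(αL) = 0.62/(12.7×10⁻⁶ × 525) = 92.99 °C.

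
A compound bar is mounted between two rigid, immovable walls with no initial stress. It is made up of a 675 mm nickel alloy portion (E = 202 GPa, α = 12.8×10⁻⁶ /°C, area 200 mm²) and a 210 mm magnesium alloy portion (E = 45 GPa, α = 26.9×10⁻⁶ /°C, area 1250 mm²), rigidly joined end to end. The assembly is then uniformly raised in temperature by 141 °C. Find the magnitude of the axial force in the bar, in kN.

P ≈ 98.6 kN (compressive)

Free thermal expansion of the whole bar: Σ αᵢΔT Lᵢ = 12.8×10⁻⁶×141×675 + 26.9×10⁻⁶×141×210 = 2.015 mm.
The rigid supports impose zero overall length change; the single axial force P common to all segments must satisfy P Σ Lᵢ/(AᵢEᵢ) = δ_free.
The series flexibility is Σ Lᵢ/(AᵢEᵢ) = 675/(200×202×10³) + 210/(1250×45×10³) = 2.044×10⁻⁵ mm/N.
So P = 2.015 / 2.044×10⁻⁵ = 98.56 kN, compressive.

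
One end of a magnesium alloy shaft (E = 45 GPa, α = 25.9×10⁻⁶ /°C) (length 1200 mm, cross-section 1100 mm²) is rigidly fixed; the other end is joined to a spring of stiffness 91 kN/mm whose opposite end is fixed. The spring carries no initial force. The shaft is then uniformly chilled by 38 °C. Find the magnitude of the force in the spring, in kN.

If the spring were absent the shaft would shorten by αΔT L = 25.9×10⁻⁶ × 38 × 1200 = 1.181 mm.
Let P be the tensile force in the spring. The shaft extends elastically by PL/(AE) and the spring stretches by P/k; together these equal δ_free.
P [ L/(AE) + 1/k ] = δ_free → P [ 1200/(1100×45×10³) + 1/(91×10³) ] = 1.181.
P = 1.181 / 3.523×10⁻⁵ = 33520 N.

P ≈ 33.5 kN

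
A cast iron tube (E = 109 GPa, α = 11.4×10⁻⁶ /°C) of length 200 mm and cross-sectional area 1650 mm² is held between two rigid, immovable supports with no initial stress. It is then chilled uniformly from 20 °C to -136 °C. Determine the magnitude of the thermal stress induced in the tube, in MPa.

Because both ends are immovable the net strain is zero, and the suppressed thermal strain is αΔT = 11.4×10⁻⁶ × 156 = 1778.4×10⁻⁶.
σ = EαΔT = 109×10³ × 11.4×10⁻⁶ × 156 = 193.8 MPa (tensile; the tube is trying to contract).

σ ≈ 194 MPa (tensile)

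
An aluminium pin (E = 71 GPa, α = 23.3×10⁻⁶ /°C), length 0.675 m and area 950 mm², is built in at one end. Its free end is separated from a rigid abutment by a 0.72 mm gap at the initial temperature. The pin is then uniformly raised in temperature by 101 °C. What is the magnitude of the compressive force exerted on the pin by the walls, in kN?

Free thermal elongation = αΔT L = 23.3×10⁻⁶ × 101 × 675 = 1.588 mm.
The gap closes (δ_free > 0.72 mm) and the wall then resists a further 1.588 − 0.72 = 0.8685 mm of expansion.
So σ = E(δ_free − g)/L = 71×10³ × 0.8685/675 = 91.35 MPa.
Force on the wall = σA = 91.35 × 950 mm² = 86.78 kN.

P ≈ 86.8 kN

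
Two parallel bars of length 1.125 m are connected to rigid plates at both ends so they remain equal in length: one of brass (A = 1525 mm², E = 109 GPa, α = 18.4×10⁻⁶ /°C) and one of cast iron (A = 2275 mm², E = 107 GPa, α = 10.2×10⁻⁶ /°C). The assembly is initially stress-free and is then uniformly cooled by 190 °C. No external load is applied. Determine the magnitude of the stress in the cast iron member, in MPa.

σ ≈ 67.6 MPa (compressive)

Equilibrium of a rigid end plate with no external load gives equal and opposite internal forces ±P in the two members. Since α_{brass} > α_{cast iron}, cooling drives the brass into tension and the cast iron into compression.
Compatibility of the two members (thermal + elastic change equal): (α₁ − α₂)ΔT = P·[1/(A₁E₁) + 1/(A₂E₂)].
|α₁ − α₂|·ΔT = 8.2×10⁻⁶ × 190 = 0.001558.
1/(A₁E₁) + 1/(A₂E₂) = 1/(1525×109×10³) + 1/(2275×107×10³) = 1.012×10⁻⁸ N⁻¹.
So P = 0.001558 / 1.012×10⁻⁸ = 153.9 kN.
σ_{cast iron} = P/A₂ = 153900/2275 = 67.64 MPa, compressive.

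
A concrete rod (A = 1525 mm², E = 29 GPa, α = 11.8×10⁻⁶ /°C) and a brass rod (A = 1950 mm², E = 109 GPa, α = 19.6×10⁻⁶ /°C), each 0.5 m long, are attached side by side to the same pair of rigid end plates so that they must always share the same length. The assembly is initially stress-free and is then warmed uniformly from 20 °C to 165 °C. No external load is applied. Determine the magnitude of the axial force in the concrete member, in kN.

Equilibrium of a rigid end plate with no external load gives equal and opposite internal forces ±P in the two members. Since α_{brass} > α_{concrete}, heating drives the brass into compression and the concrete into tension.
Equating the net (thermal + elastic) strains gives |α₁ − α₂|·ΔT = P·[1/(A₁E₁) + 1/(A₂E₂)].
|α₁ − α₂|·ΔT = 7.8×10⁻⁶ × 145 = 0.001131.
1/(A₁E₁) + 1/(A₂E₂) = 1/(1525×29×10³) + 1/(1950×109×10³) = 2.732×10⁻⁸ N⁻¹.
P = 0.001131 / 2.732×10⁻⁸ = 41400 N = 41.4 kN.

P ≈ 41.4 kN (tensile in the concrete)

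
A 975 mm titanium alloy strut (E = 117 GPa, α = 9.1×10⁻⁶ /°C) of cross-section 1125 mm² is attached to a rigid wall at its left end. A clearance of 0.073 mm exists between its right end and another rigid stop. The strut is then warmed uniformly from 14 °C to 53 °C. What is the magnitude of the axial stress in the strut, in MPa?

σ ≈ 32.8 MPa (compressive)

If the wall were absent the strut would grow by αΔT L = 9.1×10⁻⁶ × 39 × 975 = 0.346 mm.
After closing the 0.073 mm clearance, 0.346 − 0.073 = 0.273 mm of expansion remains to be suppressed by the wall.
Compatibility: PL/(AE) = 0.273 mm, so σ = P/A = E × (0.273/975) = 32.76 MPa.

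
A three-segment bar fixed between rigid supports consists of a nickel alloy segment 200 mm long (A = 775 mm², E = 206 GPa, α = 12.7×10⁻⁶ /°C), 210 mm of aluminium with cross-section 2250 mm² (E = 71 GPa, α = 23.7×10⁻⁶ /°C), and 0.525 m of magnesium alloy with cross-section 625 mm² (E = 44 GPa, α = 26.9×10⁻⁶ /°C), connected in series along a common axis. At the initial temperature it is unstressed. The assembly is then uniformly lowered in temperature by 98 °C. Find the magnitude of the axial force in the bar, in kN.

If the supports were absent, the total length change would be Σ αᵢΔT Lᵢ = 12.7×10⁻⁶×98×200 + 23.7×10⁻⁶×98×210 + 26.9×10⁻⁶×98×525 = 2.121 mm.
Since the ends are fixed, an axial force P builds up, equal in every segment, with P · Σ Lᵢ/(AᵢEᵢ) = δ_free.
The series flexibility is Σ Lᵢ/(AᵢEᵢ) = 200/(775×206×10³) + 210/(2250×71×10³) + 525/(625×44×10³) = 2.166×10⁻⁵ mm/N.
P = 2.121 / 2.166×10⁻⁵ = 97920 N = 97.92 kN, tensile.

P ≈ 97.9 kN (tensile)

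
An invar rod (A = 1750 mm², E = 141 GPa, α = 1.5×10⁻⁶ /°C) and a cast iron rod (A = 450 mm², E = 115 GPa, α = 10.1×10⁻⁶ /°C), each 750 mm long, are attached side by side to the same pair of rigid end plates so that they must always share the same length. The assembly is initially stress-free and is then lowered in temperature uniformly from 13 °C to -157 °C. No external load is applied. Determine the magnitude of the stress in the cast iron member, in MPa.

σ ≈ 139 MPa (tensile)

Equilibrium of a rigid end plate with no external load gives equal and opposite internal forces ±P in the two members. Since α_{cast iron} > α_{invar}, cooling drives the cast iron into tension and the invar into compression.
Compatibility of the two members (thermal + elastic change equal): (α₁ − α₂)ΔT = P·[1/(A₁E₁) + 1/(A₂E₂)].
|α₁ − α₂|·ΔT = 8.6×10⁻⁶ × 170 = 0.001462.
1/(A₁E₁) + 1/(A₂E₂) = 1/(1750×141×10³) + 1/(450×115×10³) = 2.338×10⁻⁸ N⁻¹.
P = 0.001462 / 2.338×10⁻⁸ = 62540 N = 62.54 kN.
σ_{cast iron} = P/A₂ = 62540/450 = 139 MPa, tensile.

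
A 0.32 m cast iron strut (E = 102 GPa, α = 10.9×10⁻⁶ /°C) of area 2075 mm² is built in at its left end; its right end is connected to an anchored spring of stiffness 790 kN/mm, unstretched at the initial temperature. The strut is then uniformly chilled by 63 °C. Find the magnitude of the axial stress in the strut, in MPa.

If the spring were absent the strut would shorten by αΔT L = 10.9×10⁻⁶ × 63 × 320 = 0.2197 mm.
With a force P in the spring, the elastic change of the strut is PL/(AE) and that of the spring is P/k; compatibility requires their sum to equal δ_free.
P [ L/(AE) + 1/k ] = δ_free → P [ 320/(2075×102×10³) + 1/(790×10³) ] = 0.2197.
P = 0.2197 / 2.778×10⁻⁶ = 79110 N.
σ = P/A = 79110/2075 = 38.12 MPa.

σ ≈ 38.1 MPa (tensile)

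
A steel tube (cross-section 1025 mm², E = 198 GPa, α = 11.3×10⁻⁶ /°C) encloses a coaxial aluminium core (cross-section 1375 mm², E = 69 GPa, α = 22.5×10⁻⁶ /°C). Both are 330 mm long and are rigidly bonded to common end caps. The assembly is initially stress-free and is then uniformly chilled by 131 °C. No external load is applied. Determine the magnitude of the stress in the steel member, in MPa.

σ ≈ 92.5 MPa (compressive)

Both members must finish at the same length. With the larger α, the aluminium tends to over-contract; the plates restrain it, putting the aluminium in tension and the steel in compression. With no external load the two internal forces are equal and opposite, magnitude P.
Compatibility of the two members (thermal + elastic change equal): (α₁ − α₂)ΔT = P·[1/(A₁E₁) + 1/(A₂E₂)].
|α₁ − α₂|·ΔT = 11.2×10⁻⁶ × 131 = 0.001467.
1/(A₁E₁) + 1/(A₂E₂) = 1/(1025×198×10³) + 1/(1375×69×10³) = 1.547×10⁻⁸ N⁻¹.
So P = 0.001467 / 1.547×10⁻⁸ = 94.86 kN.
σ_{steel} = P/A₁ = 94860/1025 = 92.54 MPa, compressive.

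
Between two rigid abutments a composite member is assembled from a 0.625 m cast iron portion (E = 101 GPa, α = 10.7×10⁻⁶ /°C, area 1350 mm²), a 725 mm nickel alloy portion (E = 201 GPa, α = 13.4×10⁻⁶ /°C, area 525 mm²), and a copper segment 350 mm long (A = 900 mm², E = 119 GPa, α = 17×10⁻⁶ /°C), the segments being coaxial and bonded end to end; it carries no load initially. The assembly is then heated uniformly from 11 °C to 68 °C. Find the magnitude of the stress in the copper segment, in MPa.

Free thermal expansion of the whole bar: Σ αᵢΔT Lᵢ = 10.7×10⁻⁶×57×625 + 13.4×10⁻⁶×57×725 + 17×10⁻⁶×57×350 = 1.274 mm.
The rigid supports impose zero overall length change; the single axial force P common to all segments must satisfy P Σ Lᵢ/(AᵢEᵢ) = δ_free.
The series flexibility is Σ Lᵢ/(AᵢEᵢ) = 625/(1350×101×10³) + 725/(525×201×10³) + 350/(900×119×10³) = 1.472×10⁻⁵ mm/N.
Hence P = δ_free / Σ(L/AE) = 1.274/1.472×10⁻⁵ = 86.54 kN (compressive).
σ_{copper} = P / A = 86540 / 900 = 96.16 MPa.

σ ≈ 96.2 MPa (compressive)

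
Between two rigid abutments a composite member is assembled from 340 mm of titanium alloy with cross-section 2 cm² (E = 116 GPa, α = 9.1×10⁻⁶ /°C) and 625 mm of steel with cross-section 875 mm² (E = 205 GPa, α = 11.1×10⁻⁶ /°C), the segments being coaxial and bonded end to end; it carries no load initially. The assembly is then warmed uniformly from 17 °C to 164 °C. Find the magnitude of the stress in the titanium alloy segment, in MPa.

With the walls removed the bar would change length by δ_free = Σ αᵢΔT Lᵢ = 9.1×10⁻⁶×147×340 + 11.1×10⁻⁶×147×625 = 1.475 mm.
Since the ends are fixed, an axial force P builds up, equal in every segment, with P · Σ Lᵢ/(AᵢEᵢ) = δ_free.
The series flexibility is Σ Lᵢ/(AᵢEᵢ) = 340/(200×116×10³) + 625/(875×205×10³) = 1.814×10⁻⁵ mm/N.
Hence P = δ_free / Σ(L/AE) = 1.475/1.814×10⁻⁵ = 81.29 kN (compressive).
σ_{titanium alloy} = P / A = 81290 / 200 = 406.5 MPa.

σ ≈ 406 MPa (compressive)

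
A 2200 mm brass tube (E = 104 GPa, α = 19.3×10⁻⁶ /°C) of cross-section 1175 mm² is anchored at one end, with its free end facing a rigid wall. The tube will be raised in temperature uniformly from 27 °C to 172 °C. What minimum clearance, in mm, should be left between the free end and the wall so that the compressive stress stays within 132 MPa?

g ≈ 3.36 mm

With no wall the tube would lengthen by αΔT L = 19.3×10⁻⁶ × 145 × 2200 = 6.157 mm.
A stress of 132 MPa corresponds to the wall pushing the tube back by σL/E = 132×2200/(104×10³) = 2.792 mm.
The gap must absorb the remainder: g_min = 6.157 − 2.792 = 3.364 mm.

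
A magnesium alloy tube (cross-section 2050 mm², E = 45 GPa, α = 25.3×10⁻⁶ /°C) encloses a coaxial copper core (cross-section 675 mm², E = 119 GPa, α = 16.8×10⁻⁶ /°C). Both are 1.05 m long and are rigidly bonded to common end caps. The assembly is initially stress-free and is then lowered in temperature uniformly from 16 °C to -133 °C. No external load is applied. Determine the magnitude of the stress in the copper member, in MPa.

σ ≈ 80.6 MPa (compressive)

Equilibrium of a rigid end plate with no external load gives equal and opposite internal forces ±P in the two members. Since α_{magnesium alloy} > α_{copper}, cooling drives the magnesium alloy into tension and the copper into compression.
Compatibility of the two members (thermal + elastic change equal): (α₁ − α₂)ΔT = P·[1/(A₁E₁) + 1/(A₂E₂)].
|α₁ − α₂|·ΔT = 8.5×10⁻⁶ × 149 = 0.001267.
1/(A₁E₁) + 1/(A₂E₂) = 1/(2050×45×10³) + 1/(675×119×10³) = 2.329×10⁻⁸ N⁻¹.
P = 0.001267 / 2.329×10⁻⁸ = 54380 N = 54.38 kN.
σ_{copper} = P/A₂ = 54380/675 = 80.56 MPa, compressive.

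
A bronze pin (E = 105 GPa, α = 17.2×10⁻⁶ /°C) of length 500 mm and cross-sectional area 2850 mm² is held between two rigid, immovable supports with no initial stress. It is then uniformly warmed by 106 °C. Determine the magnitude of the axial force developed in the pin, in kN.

P ≈ 546 kN (compressive)

With zero net strain, σ = E·αΔT = 105 GPa × 17.2×10⁻⁶ × 106 = 191.4 MPa.
Axial force P = σA = 191.4 × 2850 = 545600 N = 545.6 kN, compressive.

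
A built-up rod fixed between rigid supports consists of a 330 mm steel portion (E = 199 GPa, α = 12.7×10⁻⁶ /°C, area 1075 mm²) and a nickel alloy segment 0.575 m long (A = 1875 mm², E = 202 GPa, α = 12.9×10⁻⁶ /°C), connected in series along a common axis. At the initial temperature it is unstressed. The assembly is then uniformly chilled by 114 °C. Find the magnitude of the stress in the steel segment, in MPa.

σ ≈ 402 MPa (tensile)

If the supports were absent, the total length change would be Σ αᵢΔT Lᵢ = 12.7×10⁻⁶×114×330 + 12.9×10⁻⁶×114×575 = 1.323 mm.
The walls prevent any net length change, so an axial force P (same in every segment) develops. Compatibility: P · Σ Lᵢ/(AᵢEᵢ) = δ_free.
The series flexibility is Σ Lᵢ/(AᵢEᵢ) = 330/(1075×199×10³) + 575/(1875×202×10³) = 3.061×10⁻⁶ mm/N.
So P = 1.323 / 3.061×10⁻⁶ = 432.4 kN, tensile.
σ_{steel} = P / A = 432400 / 1075 = 402.2 MPa.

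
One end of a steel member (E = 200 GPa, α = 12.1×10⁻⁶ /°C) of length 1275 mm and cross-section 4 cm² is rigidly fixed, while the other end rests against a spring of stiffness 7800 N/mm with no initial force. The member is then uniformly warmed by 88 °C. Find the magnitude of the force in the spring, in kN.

The unrestrained thermal change is αΔT L = 12.1×10⁻⁶ × 88 × 1275 = 1.358 mm.
With a force P in the spring, the elastic change of the member is PL/(AE) and that of the spring is P/k; compatibility requires their sum to equal δ_free.
So P = δ_free / [L/(AE) + 1/k] = 1.358 / [ 1275/(400×200×10³) + 1/(7800) ].
P = 1.358 / 0.0001441 = 9419 N.

P ≈ 9.42 kN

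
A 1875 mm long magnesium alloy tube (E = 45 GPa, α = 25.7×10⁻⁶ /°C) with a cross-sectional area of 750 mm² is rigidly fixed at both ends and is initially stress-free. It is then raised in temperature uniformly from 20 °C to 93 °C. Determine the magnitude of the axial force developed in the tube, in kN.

P ≈ 63.3 kN (compressive)

With zero net strain, σ = E·αΔT = 45 GPa × 25.7×10⁻⁶ × 73 = 84.42 MPa.
Axial force P = σA = 84.42 × 750 = 63320 N = 63.32 kN, compressive.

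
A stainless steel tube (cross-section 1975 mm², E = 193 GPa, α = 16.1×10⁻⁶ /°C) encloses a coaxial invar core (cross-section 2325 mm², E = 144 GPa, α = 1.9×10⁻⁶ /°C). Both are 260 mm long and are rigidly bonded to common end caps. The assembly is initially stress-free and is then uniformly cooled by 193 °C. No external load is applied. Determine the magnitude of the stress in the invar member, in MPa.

σ ≈ 210 MPa (compressive)

Both members must finish at the same length. With the larger α, the stainless steel tends to over-contract; the plates restrain it, putting the stainless steel in tension and the invar in compression. With no external load the two internal forces are equal and opposite, magnitude P.
Compatibility of the two members (thermal + elastic change equal): (α₁ − α₂)ΔT = P·[1/(A₁E₁) + 1/(A₂E₂)].
|α₁ − α₂|·ΔT = 14.2×10⁻⁶ × 193 = 0.002741.
1/(A₁E₁) + 1/(A₂E₂) = 1/(1975×193×10³) + 1/(2325×144×10³) = 5.61×10⁻⁹ N⁻¹.
P = 0.002741 / 5.61×10⁻⁹ = 488500 N = 488.5 kN.
σ_{invar} = P/A₂ = 488500/2325 = 210.1 MPa, compressive.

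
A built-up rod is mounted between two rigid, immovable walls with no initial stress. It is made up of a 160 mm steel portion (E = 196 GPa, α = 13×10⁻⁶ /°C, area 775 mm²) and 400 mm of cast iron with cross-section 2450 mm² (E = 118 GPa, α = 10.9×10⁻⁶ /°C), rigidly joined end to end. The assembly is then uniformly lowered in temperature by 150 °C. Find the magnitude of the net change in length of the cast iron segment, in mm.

|ΔL| ≈ 0.106 mm

If the supports were absent, the total length change would be Σ αᵢΔT Lᵢ = 13×10⁻⁶×150×160 + 10.9×10⁻⁶×150×400 = 0.966 mm.
The rigid supports impose zero overall length change; the single axial force P common to all segments must satisfy P Σ Lᵢ/(AᵢEᵢ) = δ_free.
The series flexibility is Σ Lᵢ/(AᵢEᵢ) = 160/(775×196×10³) + 400/(2450×118×10³) = 2.437×10⁻⁶ mm/N.
So P = 0.966 / 2.437×10⁻⁶ = 396.4 kN, tensile.
For the cast iron segment, free thermal change = 10.9×10⁻⁶×150×400 = 0.654 mm and elastic change from P = 396400×400/(2450×118×10³) = 0.5485 mm; these oppose, so the net change is 0.106 mm (segment shortens).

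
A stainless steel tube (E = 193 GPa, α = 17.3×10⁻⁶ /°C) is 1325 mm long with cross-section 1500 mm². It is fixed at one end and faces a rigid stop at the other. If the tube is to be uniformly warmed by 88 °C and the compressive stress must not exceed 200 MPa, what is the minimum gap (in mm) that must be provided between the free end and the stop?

With no wall the tube would lengthen by αΔT L = 17.3×10⁻⁶ × 88 × 1325 = 2.017 mm.
At the allowable stress the elastic shortening the wall may impose is σL/E = 200 × 1325 / (193×10³) = 1.373 mm.
So the gap has to take up the difference, g_min = δ_free − σL/E = 2.017 − 1.373 = 0.6441 mm.

g ≈ 0.644 mm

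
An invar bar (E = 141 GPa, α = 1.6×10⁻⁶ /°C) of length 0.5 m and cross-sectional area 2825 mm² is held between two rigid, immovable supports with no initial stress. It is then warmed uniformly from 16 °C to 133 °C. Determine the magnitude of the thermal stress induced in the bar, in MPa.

σ ≈ 26.4 MPa (compressive)

Because both ends are immovable the net strain is zero, and the suppressed thermal strain is αΔT = 1.6×10⁻⁶ × 117 = 187.2×10⁻⁶.
The stress required to suppress this strain is σ = Eε = 141×10³ × 187.2×10⁻⁶ = 26.4 MPa, compressive since the bar is trying to expand.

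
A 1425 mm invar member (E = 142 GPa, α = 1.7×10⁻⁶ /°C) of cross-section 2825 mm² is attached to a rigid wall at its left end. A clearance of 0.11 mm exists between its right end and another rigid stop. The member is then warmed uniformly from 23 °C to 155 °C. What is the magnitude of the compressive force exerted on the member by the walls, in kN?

Free thermal elongation = αΔT L = 1.7×10⁻⁶ × 132 × 1425 = 0.3198 mm.
This exceeds the 0.11 mm gap, so the wall pushes back. The portion of expansion that must be recovered elastically is δ_free − gap = 0.3198 − 0.11 = 0.2098 mm.
Compatibility: PL/(AE) = 0.2098 mm, so σ = P/A = E × (0.2098/1425) = 20.9 MPa.
Force on the wall = σA = 20.9 × 2825 mm² = 59.05 kN.

P ≈ 59.1 kN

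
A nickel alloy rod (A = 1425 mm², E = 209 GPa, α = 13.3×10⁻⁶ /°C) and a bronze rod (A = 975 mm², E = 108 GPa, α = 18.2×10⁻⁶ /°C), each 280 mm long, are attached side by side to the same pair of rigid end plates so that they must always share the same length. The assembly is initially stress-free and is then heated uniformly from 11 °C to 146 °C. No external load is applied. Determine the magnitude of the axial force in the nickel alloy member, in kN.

The bronze has the larger α, so on heating it would change length more than the nickel alloy if both were free. The rigid plates force a common final length, so the bronze is put into compression and the nickel alloy into tension, with equal and opposite forces P (no external load).
Setting the final lengths equal and cancelling L: (α₁ − α₂)ΔT = P/(A₁E₁) + P/(A₂E₂).
|α₁ − α₂|·ΔT = 4.9×10⁻⁶ × 135 = 0.0006615.
1/(A₁E₁) + 1/(A₂E₂) = 1/(1425×209×10³) + 1/(975×108×10³) = 1.285×10⁻⁸ N⁻¹.
So P = 0.0006615 / 1.285×10⁻⁸ = 51.46 kN.

P ≈ 51.5 kN (tensile in the nickel alloy)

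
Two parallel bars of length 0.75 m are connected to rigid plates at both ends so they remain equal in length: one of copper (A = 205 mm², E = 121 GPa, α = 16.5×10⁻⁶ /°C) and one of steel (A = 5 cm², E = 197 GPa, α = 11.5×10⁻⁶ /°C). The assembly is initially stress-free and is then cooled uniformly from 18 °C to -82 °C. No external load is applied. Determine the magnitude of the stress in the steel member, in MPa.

σ ≈ 19.8 MPa (compressive)

The copper has the larger α, so on cooling it would change length more than the steel if both were free. The rigid plates force a common final length, so the copper is put into tension and the steel into compression, with equal and opposite forces P (no external load).
Setting the final lengths equal and cancelling L: (α₁ − α₂)ΔT = P/(A₁E₁) + P/(A₂E₂).
|α₁ − α₂|·ΔT = 5×10⁻⁶ × 100 = 0.0005.
1/(A₁E₁) + 1/(A₂E₂) = 1/(205×121×10³) + 1/(500×197×10³) = 5.047×10⁻⁸ N⁻¹.
So P = 0.0005 / 5.047×10⁻⁸ = 9.908 kN.
σ_{steel} = P/A₂ = 9908/500 = 19.82 MPa, compressive.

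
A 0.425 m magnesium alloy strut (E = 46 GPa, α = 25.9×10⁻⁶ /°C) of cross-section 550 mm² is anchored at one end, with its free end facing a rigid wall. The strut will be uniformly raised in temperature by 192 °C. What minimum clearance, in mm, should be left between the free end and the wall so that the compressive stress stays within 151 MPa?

With no wall the strut would lengthen by αΔT L = 25.9×10⁻⁶ × 192 × 425 = 2.113 mm.
At the allowable stress the elastic shortening the wall may impose is σL/E = 151 × 425 / (46×10³) = 1.395 mm.
So the gap has to take up the difference, g_min = δ_free − σL/E = 2.113 − 1.395 = 0.7183 mm.

g ≈ 0.718 mm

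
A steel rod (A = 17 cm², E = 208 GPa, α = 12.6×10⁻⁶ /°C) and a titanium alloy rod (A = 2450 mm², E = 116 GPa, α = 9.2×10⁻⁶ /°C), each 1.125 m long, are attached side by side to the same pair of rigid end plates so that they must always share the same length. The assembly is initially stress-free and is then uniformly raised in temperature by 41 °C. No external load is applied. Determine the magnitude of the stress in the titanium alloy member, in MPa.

Equilibrium of a rigid end plate with no external load gives equal and opposite internal forces ±P in the two members. Since α_{steel} > α_{titanium alloy}, heating drives the steel into compression and the titanium alloy into tension.
Setting the final lengths equal and cancelling L: (α₁ − α₂)ΔT = P/(A₁E₁) + P/(A₂E₂).
|α₁ − α₂|·ΔT = 3.4×10⁻⁶ × 41 = 0.0001394.
1/(A₁E₁) + 1/(A₂E₂) = 1/(1700×208×10³) + 1/(2450×116×10³) = 6.347×10⁻⁹ N⁻¹.
P = 0.0001394 / 6.347×10⁻⁹ = 21960 N = 21.96 kN.
σ_{titanium alloy} = P/A₂ = 21960/2450 = 8.965 MPa, tensile.

σ ≈ 8.96 MPa (tensile)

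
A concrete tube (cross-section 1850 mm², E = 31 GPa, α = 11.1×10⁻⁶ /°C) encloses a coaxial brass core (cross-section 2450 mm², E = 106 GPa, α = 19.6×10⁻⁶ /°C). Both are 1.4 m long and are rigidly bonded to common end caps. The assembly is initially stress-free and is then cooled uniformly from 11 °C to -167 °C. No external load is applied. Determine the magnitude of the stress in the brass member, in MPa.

σ ≈ 29 MPa (tensile)

The brass has the larger α, so on cooling it would change length more than the concrete if both were free. The rigid plates force a common final length, so the brass is put into tension and the concrete into compression, with equal and opposite forces P (no external load).
Equating the net (thermal + elastic) strains gives |α₁ − α₂|·ΔT = P·[1/(A₁E₁) + 1/(A₂E₂)].
|α₁ − α₂|·ΔT = 8.5×10⁻⁶ × 178 = 0.001513.
1/(A₁E₁) + 1/(A₂E₂) = 1/(1850×31×10³) + 1/(2450×106×10³) = 2.129×10⁻⁸ N⁻¹.
So P = 0.001513 / 2.129×10⁻⁸ = 71.07 kN.
σ_{brass} = P/A₂ = 71070/2450 = 29.01 MPa, tensile.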